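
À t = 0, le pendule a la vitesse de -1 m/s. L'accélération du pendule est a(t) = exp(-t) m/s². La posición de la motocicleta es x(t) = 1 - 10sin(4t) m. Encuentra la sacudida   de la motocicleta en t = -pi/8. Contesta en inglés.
To solve this, we need to take 3 derivatives of our position equation x(t) = 1 - 10·sin(4·t). The derivative of position gives velocity: v(t) = -40·cos(4·t). Taking d/dt of v(t), we find a(t) = 160·sin(4·t). The derivative of acceleration gives jerk: j(t) = 640·cos(4·t). From the given jerk equation j(t) = 640·cos(4·t), we substitute t = -pi/8 to get j = 0.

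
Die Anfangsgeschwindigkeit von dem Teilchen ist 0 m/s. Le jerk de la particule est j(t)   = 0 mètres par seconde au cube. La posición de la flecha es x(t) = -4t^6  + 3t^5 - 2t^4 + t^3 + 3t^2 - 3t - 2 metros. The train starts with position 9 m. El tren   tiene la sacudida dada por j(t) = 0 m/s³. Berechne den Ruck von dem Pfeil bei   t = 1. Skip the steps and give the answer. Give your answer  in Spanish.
La sacudida en t = 1 es j = -342.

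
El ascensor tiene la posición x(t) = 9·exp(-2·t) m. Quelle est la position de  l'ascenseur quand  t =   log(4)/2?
Nous avons la position x(t) = 9·exp(-2·t). En substituant t = log(4)/2: x(log(4)/2) = 9/4.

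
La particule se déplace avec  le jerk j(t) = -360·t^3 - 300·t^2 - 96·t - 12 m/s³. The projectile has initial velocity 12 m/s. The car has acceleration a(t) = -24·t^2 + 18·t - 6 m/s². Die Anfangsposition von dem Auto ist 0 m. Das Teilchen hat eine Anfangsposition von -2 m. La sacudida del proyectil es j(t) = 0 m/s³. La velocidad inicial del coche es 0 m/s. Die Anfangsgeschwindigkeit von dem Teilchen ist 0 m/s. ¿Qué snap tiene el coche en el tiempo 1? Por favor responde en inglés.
Starting from acceleration a(t) = -24·t^2 + 18·t - 6, we take 2 derivatives. Differentiating acceleration, we get jerk: j(t) = 18 - 48·t. The derivative of jerk gives snap: s(t) = -48. From the given snap equation s(t) = -48, we substitute t = 1 to get s = -48.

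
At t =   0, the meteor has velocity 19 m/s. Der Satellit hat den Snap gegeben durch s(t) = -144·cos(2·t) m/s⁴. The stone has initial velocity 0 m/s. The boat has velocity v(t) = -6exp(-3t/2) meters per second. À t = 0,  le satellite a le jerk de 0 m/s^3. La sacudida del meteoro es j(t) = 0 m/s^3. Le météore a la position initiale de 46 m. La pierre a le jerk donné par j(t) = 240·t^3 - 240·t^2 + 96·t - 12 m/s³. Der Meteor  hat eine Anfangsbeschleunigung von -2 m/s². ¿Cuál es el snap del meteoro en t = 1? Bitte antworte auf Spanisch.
Debemos derivar nuestra ecuación de la sacudida j(t) = 0 1 vez. Derivando la sacudida, obtenemos el snap: s(t) = 0. De la ecuación del snap s(t) = 0, sustituimos t = 1 para obtener s = 0.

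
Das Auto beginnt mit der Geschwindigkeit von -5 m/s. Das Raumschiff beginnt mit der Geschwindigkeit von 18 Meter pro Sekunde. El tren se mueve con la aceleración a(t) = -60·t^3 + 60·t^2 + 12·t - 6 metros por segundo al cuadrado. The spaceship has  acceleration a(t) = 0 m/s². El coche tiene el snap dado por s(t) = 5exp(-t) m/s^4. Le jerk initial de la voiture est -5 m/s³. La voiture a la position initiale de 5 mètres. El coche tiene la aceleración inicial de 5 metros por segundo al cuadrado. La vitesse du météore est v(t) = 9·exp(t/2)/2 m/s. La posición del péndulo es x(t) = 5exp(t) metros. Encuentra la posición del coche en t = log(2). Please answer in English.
Starting from snap s(t) = 5·exp(-t), we take 4 integrals. The antiderivative of snap, with j(0) = -5, gives jerk: j(t) = -5·exp(-t). The integral of jerk, with a(0) = 5, gives acceleration: a(t) = 5·exp(-t). The integral of acceleration is velocity. Using v(0) = -5, we get v(t) = -5·exp(-t). Taking ∫v(t)dt and applying x(0) = 5, we find x(t) = 5·exp(-t). From the given position equation x(t) = 5·exp(-t), we substitute t = log(2) to get x = 5/2.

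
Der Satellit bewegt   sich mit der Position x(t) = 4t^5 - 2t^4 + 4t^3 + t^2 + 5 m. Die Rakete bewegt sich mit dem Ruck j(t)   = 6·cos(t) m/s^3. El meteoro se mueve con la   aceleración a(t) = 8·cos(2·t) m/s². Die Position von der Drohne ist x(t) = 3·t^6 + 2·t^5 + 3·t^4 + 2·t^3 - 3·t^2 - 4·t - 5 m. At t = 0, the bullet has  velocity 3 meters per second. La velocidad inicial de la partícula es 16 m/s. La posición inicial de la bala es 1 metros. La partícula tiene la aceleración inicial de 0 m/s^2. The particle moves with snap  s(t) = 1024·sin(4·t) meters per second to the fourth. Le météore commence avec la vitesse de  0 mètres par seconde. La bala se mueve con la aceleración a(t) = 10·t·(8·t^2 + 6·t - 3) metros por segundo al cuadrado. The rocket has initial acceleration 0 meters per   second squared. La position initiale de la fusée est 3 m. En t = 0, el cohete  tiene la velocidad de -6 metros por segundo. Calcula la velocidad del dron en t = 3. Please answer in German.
Um dies zu lösen, müssen wir 1 Ableitung unserer Gleichung für die Position x(t) = 3·t^6 + 2·t^5 + 3·t^4 + 2·t^3 - 3·t^2 - 4·t - 5 nehmen. Mit d/dt von x(t) finden wir v(t) = 18·t^5 + 10·t^4 + 12·t^3 + 6·t^2 - 6·t - 4. Wir haben die Geschwindigkeit v(t) = 18·t^5 + 10·t^4 + 12·t^3 + 6·t^2 - 6·t - 4. Durch Einsetzen von t = 3: v(3) = 5540.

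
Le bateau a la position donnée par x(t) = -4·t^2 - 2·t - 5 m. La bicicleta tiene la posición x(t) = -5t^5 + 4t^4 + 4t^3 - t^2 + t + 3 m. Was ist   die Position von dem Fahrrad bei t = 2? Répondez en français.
Nous avons la position x(t) = -5·t^5 + 4·t^4 + 4·t^3 - t^2 + t + 3. En substituant t = 2: x(2) = -63.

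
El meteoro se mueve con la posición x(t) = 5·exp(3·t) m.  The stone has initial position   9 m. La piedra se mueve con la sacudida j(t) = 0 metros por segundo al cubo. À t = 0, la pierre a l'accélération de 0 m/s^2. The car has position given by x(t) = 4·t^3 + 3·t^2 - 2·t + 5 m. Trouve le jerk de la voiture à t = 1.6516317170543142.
Nous devons dériver notre équation de la position x(t) = 4·t^3 + 3·t^2 - 2·t + 5 3 fois. En prenant d/dt de x(t), nous trouvons v(t) = 12·t^2 + 6·t - 2. En dérivant la vitesse, nous obtenons l'accélération: a(t) = 24·t + 6. En prenant d/dt de a(t), nous trouvons j(t) = 24. De l'équation du jerk j(t) = 24, nous substituons t = 1.6516317170543142 pour obtenir j = 24.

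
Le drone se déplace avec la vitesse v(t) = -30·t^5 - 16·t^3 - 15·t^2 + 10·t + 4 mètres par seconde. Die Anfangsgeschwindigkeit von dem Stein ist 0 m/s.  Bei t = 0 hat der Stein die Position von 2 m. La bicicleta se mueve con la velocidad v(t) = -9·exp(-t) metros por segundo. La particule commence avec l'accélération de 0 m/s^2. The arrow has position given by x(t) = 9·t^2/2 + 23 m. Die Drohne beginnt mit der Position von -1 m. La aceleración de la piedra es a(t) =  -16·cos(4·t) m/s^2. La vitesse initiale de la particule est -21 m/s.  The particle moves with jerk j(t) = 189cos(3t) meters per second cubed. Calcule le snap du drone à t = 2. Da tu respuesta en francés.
Pour résoudre ceci, nous devons prendre 3 dérivées de notre équation de la vitesse v(t) = -30·t^5 - 16·t^3 - 15·t^2 + 10·t + 4. En dérivant la vitesse, nous obtenons l'accélération: a(t) = -150·t^4 - 48·t^2 - 30·t + 10. La dérivée de l'accélération donne le jerk: j(t) = -600·t^3 - 96·t - 30. La dérivée du jerk donne le snap: s(t) = -1800·t^2 - 96. En utilisant s(t) = -1800·t^2 - 96 et en substituant t = 2, nous trouvons s = -7296.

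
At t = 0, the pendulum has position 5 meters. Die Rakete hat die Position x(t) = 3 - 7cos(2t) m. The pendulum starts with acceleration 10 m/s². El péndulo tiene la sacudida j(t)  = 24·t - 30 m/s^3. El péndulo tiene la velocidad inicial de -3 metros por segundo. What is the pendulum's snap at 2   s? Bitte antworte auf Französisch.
Pour résoudre ceci, nous devons prendre 1 dérivée de notre équation du jerk j(t) = 24·t - 30. En prenant d/dt de j(t), nous trouvons s(t) = 24. En utilisant s(t) = 24 et en substituant t = 2, nous trouvons s = 24.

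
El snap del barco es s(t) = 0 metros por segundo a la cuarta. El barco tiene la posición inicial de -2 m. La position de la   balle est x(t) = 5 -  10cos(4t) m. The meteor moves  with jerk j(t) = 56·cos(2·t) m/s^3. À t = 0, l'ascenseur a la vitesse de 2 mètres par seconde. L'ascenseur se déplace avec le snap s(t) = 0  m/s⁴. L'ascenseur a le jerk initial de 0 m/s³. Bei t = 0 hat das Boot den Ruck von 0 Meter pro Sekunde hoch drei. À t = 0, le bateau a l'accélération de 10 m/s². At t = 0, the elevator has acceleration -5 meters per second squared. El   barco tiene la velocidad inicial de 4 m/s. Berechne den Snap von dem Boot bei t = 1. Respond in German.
Mit s(t) = 0 und Einsetzen von t = 1, finden wir s = 0.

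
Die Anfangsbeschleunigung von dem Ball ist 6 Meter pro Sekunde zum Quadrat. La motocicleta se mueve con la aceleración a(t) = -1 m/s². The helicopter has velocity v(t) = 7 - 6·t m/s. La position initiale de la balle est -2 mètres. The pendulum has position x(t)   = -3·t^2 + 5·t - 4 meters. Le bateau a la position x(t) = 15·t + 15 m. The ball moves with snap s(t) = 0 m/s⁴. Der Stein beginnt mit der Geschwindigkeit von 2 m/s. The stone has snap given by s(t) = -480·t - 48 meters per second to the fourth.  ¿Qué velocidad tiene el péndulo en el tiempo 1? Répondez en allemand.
Wir müssen unsere Gleichung für die Position x(t) = -3·t^2 + 5·t - 4 1-mal ableiten. Die Ableitung von der Position ergibt die Geschwindigkeit: v(t) = 5 - 6·t. Wir haben die Geschwindigkeit v(t) = 5 - 6·t. Durch Einsetzen von t = 1: v(1) = -1.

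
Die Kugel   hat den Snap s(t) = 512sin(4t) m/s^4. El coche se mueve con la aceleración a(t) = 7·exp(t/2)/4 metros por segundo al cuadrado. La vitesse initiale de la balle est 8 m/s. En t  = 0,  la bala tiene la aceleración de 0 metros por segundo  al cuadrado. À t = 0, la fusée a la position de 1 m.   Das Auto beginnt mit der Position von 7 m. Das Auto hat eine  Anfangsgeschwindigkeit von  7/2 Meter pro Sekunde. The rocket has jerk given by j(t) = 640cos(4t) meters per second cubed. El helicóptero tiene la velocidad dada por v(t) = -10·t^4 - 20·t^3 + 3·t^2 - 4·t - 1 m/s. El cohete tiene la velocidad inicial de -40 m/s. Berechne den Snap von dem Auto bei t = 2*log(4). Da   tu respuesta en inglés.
We must differentiate our acceleration equation a(t) = 7·exp(t/2)/4 2 times. Differentiating acceleration, we get jerk: j(t) = 7·exp(t/2)/8. The derivative of jerk gives snap: s(t) = 7·exp(t/2)/16. We have snap s(t) = 7·exp(t/2)/16. Substituting t = 2*log(4): s(2*log(4)) = 7/4.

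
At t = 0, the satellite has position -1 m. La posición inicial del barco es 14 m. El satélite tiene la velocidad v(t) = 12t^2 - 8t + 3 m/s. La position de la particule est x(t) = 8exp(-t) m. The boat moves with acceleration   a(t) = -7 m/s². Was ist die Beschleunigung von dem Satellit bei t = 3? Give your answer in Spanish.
Debemos derivar nuestra ecuación de la velocidad v(t) = 12·t^2 - 8·t + 3 1 vez. Derivando la velocidad, obtenemos la aceleración: a(t) = 24·t - 8. Usando a(t) = 24·t - 8 y sustituyendo t = 3, encontramos a = 64.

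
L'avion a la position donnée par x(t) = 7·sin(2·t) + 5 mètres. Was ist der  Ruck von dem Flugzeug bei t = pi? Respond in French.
Nous devons dériver notre équation de la position x(t) = 7·sin(2·t) + 5 3 fois. En prenant d/dt de x(t), nous trouvons v(t) = 14·cos(2·t). La dérivée de la vitesse donne l'accélération: a(t) = -28·sin(2·t). En prenant d/dt de a(t), nous trouvons j(t) = -56·cos(2·t). En utilisant j(t) = -56·cos(2·t) et en substituant t = pi, nous trouvons j = -56.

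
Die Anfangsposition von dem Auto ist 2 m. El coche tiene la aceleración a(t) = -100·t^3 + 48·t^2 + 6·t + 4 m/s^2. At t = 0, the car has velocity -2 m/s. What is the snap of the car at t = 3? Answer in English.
Starting from acceleration a(t) = -100·t^3 + 48·t^2 + 6·t + 4, we take 2 derivatives. Differentiating acceleration, we get jerk: j(t) = -300·t^2 + 96·t + 6. The derivative of jerk gives snap: s(t) = 96 - 600·t. From the given snap equation s(t) = 96 - 600·t, we substitute t = 3 to get s = -1704.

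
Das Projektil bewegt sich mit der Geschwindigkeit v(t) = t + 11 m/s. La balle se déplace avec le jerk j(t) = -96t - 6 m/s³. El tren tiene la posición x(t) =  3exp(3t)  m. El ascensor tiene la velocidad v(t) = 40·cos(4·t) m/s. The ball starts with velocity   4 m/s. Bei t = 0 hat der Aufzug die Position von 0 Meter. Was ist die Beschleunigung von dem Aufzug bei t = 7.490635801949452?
Wir müssen unsere Gleichung für die Geschwindigkeit v(t) = 40·cos(4·t) 1-mal ableiten. Durch Ableiten von der Geschwindigkeit erhalten wir die Beschleunigung: a(t) = -160·sin(4·t). Aus der Gleichung für die Beschleunigung a(t) = -160·sin(4·t), setzen wir t = 7.490635801949452 ein und erhalten a = 158.898401427725.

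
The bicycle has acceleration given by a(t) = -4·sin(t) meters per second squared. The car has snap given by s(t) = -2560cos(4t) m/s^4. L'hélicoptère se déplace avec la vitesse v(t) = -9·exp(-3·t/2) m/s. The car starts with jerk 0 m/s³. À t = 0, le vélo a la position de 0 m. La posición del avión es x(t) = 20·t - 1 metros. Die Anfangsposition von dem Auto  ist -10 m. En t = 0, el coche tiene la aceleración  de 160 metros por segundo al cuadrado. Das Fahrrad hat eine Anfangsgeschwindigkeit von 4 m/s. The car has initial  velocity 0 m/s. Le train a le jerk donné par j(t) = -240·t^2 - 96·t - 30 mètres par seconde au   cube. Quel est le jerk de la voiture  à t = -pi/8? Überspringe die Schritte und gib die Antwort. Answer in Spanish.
j(-pi/8) = 640.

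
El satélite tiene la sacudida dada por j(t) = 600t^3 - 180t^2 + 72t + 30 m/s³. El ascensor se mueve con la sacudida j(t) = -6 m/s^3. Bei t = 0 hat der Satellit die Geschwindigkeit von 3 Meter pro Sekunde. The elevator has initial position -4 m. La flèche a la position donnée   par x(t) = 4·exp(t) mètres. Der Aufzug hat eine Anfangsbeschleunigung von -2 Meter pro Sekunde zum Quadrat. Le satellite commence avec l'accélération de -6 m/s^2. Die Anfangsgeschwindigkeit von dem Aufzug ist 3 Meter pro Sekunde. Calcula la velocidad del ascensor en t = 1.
Partiendo de la sacudida j(t) = -6, tomamos 2 integrales. Tomando ∫j(t)dt y aplicando a(0) = -2, encontramos a(t) = -6·t - 2. Integrando la aceleración y usando la condición inicial v(0) = 3, obtenemos v(t) = -3·t^2 - 2·t + 3. Tenemos la velocidad v(t) = -3·t^2 - 2·t + 3. Sustituyendo t = 1: v(1) = -2.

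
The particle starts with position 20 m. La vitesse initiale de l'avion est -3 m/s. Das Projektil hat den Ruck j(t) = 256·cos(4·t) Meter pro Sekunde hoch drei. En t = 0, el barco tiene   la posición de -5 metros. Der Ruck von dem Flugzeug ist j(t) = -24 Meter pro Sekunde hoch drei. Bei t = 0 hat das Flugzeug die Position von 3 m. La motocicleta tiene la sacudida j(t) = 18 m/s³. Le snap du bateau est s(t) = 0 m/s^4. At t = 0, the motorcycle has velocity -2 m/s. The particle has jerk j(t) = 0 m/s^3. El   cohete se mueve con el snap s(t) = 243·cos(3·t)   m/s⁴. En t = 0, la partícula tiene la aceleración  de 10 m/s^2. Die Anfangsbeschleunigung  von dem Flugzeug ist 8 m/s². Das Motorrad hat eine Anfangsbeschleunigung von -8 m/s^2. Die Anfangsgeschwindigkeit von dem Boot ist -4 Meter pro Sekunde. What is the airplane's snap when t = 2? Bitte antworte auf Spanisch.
Para resolver esto, necesitamos tomar 1 derivada de nuestra ecuación de la sacudida j(t) = -24. Tomando d/dt de j(t), encontramos s(t) = 0. De la ecuación del snap s(t) = 0, sustituimos t = 2 para obtener s = 0.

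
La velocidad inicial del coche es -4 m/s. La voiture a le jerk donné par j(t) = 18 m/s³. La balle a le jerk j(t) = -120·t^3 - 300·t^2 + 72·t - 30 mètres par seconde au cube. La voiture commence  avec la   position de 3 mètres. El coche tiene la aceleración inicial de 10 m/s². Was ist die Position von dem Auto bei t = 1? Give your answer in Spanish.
Para resolver esto, necesitamos tomar 3 integrales de nuestra ecuación de la sacudida j(t) = 18. La integral de la sacudida, con a(0) = 10, da la aceleración: a(t) = 18·t + 10. Integrando la aceleración y usando la condición inicial v(0) = -4, obtenemos v(t) = 9·t^2 + 10·t - 4. Tomando ∫v(t)dt y aplicando x(0) = 3, encontramos x(t) = 3·t^3 + 5·t^2 - 4·t + 3. De la ecuación de la posición x(t) = 3·t^3 + 5·t^2 - 4·t + 3, sustituimos t = 1 para obtener x = 7.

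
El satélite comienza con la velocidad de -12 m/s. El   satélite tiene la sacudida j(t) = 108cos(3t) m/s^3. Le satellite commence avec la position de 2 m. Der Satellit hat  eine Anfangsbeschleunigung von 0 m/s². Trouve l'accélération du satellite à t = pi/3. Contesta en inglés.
To solve this, we need to take 1 antiderivative of our jerk equation j(t) = 108·cos(3·t). Integrating jerk and using the initial condition a(0) = 0, we get a(t) = 36·sin(3·t). From the given acceleration equation a(t) = 36·sin(3·t), we substitute t = pi/3 to get a = 0.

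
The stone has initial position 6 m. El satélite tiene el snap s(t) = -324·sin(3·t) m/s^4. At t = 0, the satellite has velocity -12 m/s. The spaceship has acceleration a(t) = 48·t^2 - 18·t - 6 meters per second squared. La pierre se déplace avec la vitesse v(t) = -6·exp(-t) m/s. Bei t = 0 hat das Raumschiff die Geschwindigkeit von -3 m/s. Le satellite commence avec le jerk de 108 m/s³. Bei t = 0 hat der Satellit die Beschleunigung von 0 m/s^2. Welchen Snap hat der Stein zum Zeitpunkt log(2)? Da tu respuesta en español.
Debemos derivar nuestra ecuación de la velocidad v(t) = -6·exp(-t) 3 veces. Derivando la velocidad, obtenemos la aceleración: a(t) = 6·exp(-t). La derivada de la aceleración da la sacudida: j(t) = -6·exp(-t). La derivada de la sacudida da el snap: s(t) = 6·exp(-t). Tenemos el snap s(t) = 6·exp(-t). Sustituyendo t = log(2): s(log(2)) = 3.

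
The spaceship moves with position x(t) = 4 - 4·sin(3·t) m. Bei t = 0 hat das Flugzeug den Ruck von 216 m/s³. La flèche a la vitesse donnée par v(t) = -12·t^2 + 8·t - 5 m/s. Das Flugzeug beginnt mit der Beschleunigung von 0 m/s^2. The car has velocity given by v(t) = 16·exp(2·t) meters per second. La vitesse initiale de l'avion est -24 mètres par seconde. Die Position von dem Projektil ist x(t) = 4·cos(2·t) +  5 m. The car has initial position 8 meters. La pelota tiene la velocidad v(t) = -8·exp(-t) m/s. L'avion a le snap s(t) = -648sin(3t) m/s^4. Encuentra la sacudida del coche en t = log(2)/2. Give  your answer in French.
Nous devons dériver notre équation de la vitesse v(t) = 16·exp(2·t) 2 fois. En dérivant la vitesse, nous obtenons l'accélération: a(t) = 32·exp(2·t). En prenant d/dt de a(t), nous trouvons j(t) = 64·exp(2·t). En utilisant j(t) = 64·exp(2·t) et en substituant t = log(2)/2, nous trouvons j = 128.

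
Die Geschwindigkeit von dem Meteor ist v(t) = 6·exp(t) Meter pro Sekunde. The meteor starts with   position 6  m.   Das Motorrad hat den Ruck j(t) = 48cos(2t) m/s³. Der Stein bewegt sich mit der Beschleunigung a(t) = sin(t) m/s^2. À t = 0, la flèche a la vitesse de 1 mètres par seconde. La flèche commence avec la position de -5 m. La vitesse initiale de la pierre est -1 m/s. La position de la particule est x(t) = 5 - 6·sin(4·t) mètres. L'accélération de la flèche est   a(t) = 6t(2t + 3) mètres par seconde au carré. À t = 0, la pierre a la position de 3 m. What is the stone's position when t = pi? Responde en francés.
Pour résoudre ceci, nous devons prendre 2 primitives de notre équation de l'accélération a(t) = sin(t). L'intégrale de l'accélération est la vitesse. En utilisant v(0) = -1, nous obtenons v(t) = -cos(t). En intégrant la vitesse et en utilisant la condition initiale x(0) = 3, nous obtenons x(t) = 3 - sin(t). De l'équation de la position x(t) = 3 - sin(t), nous substituons t = pi pour obtenir x = 3.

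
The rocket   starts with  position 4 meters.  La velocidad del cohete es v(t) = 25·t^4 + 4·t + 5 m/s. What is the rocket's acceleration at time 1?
Starting from velocity v(t) = 25·t^4 + 4·t + 5, we take 1 derivative. The derivative of velocity gives acceleration: a(t) = 100·t^3 + 4. Using a(t) = 100·t^3 + 4 and substituting t = 1, we find a = 104.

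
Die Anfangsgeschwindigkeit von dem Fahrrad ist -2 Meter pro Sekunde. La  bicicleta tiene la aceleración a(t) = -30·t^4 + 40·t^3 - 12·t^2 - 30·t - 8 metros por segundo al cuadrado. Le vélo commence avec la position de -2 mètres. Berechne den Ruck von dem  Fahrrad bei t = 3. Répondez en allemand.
Wir müssen unsere Gleichung für die Beschleunigung a(t) = -30·t^4 + 40·t^3 - 12·t^2 - 30·t - 8 1-mal ableiten. Mit d/dt von a(t) finden wir j(t) = -120·t^3 + 120·t^2 - 24·t - 30. Wir haben den Ruck j(t) = -120·t^3 + 120·t^2 - 24·t - 30. Durch Einsetzen von t = 3: j(3) = -2262.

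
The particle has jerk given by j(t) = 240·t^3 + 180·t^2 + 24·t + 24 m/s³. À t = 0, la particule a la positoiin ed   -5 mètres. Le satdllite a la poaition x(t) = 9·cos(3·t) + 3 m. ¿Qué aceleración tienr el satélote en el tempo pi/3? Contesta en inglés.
Starting from position x(t) = 9·cos(3·t) + 3, we take 2 derivatives. Taking d/dt of x(t), we find v(t) = -27·sin(3·t). Differentiating velocity, we get acceleration: a(t) = -81·cos(3·t). From the given acceleration equation a(t) = -81·cos(3·t), we substitute t = pi/3 to get a = 81.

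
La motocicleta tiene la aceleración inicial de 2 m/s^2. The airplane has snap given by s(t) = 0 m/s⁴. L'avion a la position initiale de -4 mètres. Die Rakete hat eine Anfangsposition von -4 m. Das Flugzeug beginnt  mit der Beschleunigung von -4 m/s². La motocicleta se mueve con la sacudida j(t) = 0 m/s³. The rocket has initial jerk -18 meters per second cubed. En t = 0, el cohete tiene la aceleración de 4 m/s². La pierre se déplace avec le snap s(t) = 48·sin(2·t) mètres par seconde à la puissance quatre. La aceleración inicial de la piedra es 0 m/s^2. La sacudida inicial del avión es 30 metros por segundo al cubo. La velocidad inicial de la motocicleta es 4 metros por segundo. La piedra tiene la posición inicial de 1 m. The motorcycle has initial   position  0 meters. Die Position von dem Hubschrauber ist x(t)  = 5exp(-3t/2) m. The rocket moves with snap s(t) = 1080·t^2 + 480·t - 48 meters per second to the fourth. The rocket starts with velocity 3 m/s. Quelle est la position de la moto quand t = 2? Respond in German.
Wir müssen unsere Gleichung für den Ruck j(t) = 0 3-mal integrieren. Die Stammfunktion von dem Ruck ist die Beschleunigung. Mit a(0) = 2 erhalten wir a(t) = 2. Die Stammfunktion von der Beschleunigung ist die Geschwindigkeit. Mit v(0) = 4 erhalten wir v(t) = 2·t + 4. Mit ∫v(t)dt und Anwendung von x(0) = 0, finden wir x(t) = t^2 + 4·t. Wir haben die Position x(t) = t^2 + 4·t. Durch Einsetzen von t = 2: x(2) = 12.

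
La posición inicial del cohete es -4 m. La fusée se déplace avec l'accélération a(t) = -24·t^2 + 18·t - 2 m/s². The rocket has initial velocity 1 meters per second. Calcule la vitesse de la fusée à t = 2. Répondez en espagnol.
Necesitamos integrar nuestra ecuación de la aceleración a(t) = -24·t^2 + 18·t - 2 1 vez. La antiderivada de la aceleración es la velocidad. Usando v(0) = 1, obtenemos v(t) = -8·t^3 + 9·t^2 - 2·t + 1. Usando v(t) = -8·t^3 + 9·t^2 - 2·t + 1 y sustituyendo t = 2, encontramos v = -31.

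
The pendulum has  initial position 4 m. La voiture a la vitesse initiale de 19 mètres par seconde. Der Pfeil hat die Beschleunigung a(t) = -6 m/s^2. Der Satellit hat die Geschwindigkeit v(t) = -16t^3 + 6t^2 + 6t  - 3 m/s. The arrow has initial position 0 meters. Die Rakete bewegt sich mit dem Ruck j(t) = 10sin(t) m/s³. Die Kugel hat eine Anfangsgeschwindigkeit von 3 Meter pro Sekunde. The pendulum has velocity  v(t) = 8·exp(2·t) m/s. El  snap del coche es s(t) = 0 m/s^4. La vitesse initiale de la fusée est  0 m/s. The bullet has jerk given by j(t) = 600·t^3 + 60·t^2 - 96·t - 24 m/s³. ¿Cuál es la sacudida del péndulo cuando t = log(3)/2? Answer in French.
Pour résoudre ceci, nous devons prendre 2 dérivées de notre équation de la vitesse v(t) = 8·exp(2·t). La dérivée de la vitesse donne l'accélération: a(t) = 16·exp(2·t). En prenant d/dt de a(t), nous trouvons j(t) = 32·exp(2·t). En utilisant j(t) = 32·exp(2·t) et en substituant t = log(3)/2, nous trouvons j = 96.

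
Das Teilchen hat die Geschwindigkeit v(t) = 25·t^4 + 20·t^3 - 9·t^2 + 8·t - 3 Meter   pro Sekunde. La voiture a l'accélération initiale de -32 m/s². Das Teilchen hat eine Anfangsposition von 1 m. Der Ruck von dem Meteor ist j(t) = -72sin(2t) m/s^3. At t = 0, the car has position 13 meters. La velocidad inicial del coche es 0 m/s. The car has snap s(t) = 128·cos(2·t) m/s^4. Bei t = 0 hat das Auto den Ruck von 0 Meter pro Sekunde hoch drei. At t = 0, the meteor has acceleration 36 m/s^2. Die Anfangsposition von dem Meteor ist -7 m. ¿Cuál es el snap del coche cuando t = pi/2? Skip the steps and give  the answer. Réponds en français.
La réponse est -128.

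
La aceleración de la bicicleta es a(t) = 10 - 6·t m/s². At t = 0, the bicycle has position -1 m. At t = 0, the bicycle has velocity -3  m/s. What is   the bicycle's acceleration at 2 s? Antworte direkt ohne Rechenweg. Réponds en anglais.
a(2) = -2.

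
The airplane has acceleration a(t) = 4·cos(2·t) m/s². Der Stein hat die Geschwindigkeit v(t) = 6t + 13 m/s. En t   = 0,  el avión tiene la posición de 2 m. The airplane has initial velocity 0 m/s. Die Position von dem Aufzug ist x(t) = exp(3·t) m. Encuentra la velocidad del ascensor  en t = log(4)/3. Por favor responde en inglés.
To solve this, we need to take 1 derivative of our position equation x(t) = exp(3·t). Differentiating position, we get velocity: v(t) = 3·exp(3·t). We have velocity v(t) = 3·exp(3·t). Substituting t = log(4)/3: v(log(4)/3) = 12.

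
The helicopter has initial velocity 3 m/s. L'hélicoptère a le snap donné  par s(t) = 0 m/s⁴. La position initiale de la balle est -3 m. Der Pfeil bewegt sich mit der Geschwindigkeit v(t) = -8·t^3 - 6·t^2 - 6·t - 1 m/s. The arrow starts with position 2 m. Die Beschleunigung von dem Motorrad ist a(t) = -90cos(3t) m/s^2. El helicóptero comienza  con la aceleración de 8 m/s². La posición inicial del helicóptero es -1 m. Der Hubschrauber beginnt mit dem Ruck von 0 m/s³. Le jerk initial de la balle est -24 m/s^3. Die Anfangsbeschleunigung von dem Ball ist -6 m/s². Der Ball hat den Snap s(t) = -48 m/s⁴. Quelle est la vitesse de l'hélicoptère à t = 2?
Nous devons intégrer notre équation du snap s(t) = 0 3 fois. L'intégrale du snap est le jerk. En utilisant j(0) = 0, nous obtenons j(t) = 0. En intégrant le jerk et en utilisant la condition initiale a(0) = 8, nous obtenons a(t) = 8. La primitive de l'accélération est la vitesse. En utilisant v(0) = 3, nous obtenons v(t) = 8·t + 3. En utilisant v(t) = 8·t + 3 et en substituant t = 2, nous trouvons v = 19.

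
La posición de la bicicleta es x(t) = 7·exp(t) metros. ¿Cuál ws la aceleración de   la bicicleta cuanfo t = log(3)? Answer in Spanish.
Partiendo de la posición x(t) = 7·exp(t), tomamos 2 derivadas. Derivando la posición, obtenemos la velocidad: v(t) = 7·exp(t). Tomando d/dt de v(t), encontramos a(t) = 7·exp(t). De la ecuación de la aceleración a(t) = 7·exp(t), sustituimos t = log(3) para obtener a = 21.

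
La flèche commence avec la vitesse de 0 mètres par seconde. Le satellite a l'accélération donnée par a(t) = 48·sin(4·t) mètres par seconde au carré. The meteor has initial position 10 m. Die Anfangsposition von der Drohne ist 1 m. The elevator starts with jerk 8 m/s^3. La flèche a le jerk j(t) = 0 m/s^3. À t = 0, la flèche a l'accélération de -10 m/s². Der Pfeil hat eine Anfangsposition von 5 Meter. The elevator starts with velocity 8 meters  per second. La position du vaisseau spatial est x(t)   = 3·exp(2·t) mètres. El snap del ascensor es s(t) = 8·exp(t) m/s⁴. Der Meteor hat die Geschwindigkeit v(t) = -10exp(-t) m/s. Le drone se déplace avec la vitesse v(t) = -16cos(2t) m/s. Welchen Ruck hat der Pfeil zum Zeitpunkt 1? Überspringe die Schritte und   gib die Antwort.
Der Ruck bei t = 1 ist j = 0.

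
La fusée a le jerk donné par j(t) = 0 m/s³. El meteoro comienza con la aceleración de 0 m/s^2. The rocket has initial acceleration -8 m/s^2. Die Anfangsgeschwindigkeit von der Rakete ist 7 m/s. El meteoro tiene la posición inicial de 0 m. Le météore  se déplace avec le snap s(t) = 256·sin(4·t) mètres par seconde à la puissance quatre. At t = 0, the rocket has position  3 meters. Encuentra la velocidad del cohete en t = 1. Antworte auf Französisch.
Nous devons trouver l'intégrale de notre équation du jerk j(t) = 0 2 fois. En intégrant le jerk et en utilisant la condition initiale a(0) = -8, nous obtenons a(t) = -8. L'intégrale de l'accélération est la vitesse. En utilisant v(0) = 7, nous obtenons v(t) = 7 - 8·t. En utilisant v(t) = 7 - 8·t et en substituant t = 1, nous trouvons v = -1.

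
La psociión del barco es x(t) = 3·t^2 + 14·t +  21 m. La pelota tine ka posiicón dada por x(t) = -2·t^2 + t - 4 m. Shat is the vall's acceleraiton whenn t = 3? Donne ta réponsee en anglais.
Starting from position x(t) = -2·t^2 + t - 4, we take 2 derivatives. Taking d/dt of x(t), we find v(t) = 1 - 4·t. Differentiating velocity, we get acceleration: a(t) = -4. We have acceleration a(t) = -4. Substituting t = 3: a(3) = -4.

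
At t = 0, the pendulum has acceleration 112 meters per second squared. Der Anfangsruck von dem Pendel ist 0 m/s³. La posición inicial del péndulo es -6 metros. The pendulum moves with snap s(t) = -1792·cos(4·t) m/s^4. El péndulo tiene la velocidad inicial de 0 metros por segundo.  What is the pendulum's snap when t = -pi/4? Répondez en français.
Nous avons le snap s(t) = -1792·cos(4·t). En substituant t = -pi/4: s(-pi/4) = 1792.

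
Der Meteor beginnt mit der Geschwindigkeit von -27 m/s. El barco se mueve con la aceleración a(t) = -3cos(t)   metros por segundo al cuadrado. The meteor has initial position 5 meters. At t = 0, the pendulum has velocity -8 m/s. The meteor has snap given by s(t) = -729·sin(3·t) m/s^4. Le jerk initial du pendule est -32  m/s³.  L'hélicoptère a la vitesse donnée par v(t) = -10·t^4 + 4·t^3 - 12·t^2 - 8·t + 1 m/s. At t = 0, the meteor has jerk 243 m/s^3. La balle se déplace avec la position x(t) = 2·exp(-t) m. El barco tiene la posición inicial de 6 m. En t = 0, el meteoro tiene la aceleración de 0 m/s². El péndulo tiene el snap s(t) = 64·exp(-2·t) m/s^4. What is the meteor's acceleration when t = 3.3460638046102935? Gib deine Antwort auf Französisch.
En partant du snap s(t) = -729·sin(3·t), nous prenons 2 primitives. L'intégrale du snap, avec j(0) = 243, donne le jerk: j(t) = 243·cos(3·t). La primitive du jerk, avec a(0) = 0, donne l'accélération: a(t) = 81·sin(3·t). Nous avons l'accélération a(t) = 81·sin(3·t). En substituant t = 3.3460638046102935: a(3.3460638046102935) = -46.6286177294704.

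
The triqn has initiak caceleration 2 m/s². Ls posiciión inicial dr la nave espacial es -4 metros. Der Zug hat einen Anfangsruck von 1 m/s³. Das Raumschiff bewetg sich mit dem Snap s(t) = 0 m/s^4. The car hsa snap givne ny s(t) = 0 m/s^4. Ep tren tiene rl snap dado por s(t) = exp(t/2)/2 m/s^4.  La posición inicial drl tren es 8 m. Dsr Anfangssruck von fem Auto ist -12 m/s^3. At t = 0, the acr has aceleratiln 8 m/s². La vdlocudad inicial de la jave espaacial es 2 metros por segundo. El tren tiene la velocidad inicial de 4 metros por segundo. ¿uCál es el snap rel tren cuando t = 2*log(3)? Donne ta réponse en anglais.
We have snap s(t) = exp(t/2)/2. Substituting t = 2*log(3): s(2*log(3)) = 3/2.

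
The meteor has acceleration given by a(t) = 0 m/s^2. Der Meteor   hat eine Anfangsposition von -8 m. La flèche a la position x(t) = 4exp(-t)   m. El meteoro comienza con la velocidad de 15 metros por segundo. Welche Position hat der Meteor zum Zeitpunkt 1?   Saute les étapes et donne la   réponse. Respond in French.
À t = 1, x = 7.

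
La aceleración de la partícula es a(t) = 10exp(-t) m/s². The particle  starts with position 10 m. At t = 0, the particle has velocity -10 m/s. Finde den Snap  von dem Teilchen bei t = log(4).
Wir müssen unsere Gleichung für die Beschleunigung a(t) = 10·exp(-t) 2-mal ableiten. Durch Ableiten von der Beschleunigung erhalten wir den Ruck: j(t) = -10·exp(-t). Die Ableitung von dem Ruck ergibt den Snap: s(t) = 10·exp(-t). Aus der Gleichung für den Snap s(t) = 10·exp(-t), setzen wir t = log(4) ein und erhalten s = 5/2.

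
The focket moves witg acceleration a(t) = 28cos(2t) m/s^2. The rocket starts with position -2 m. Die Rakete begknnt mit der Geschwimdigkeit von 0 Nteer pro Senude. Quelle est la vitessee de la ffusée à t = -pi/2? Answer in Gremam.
Wir müssen unsere Gleichung für die Beschleunigung a(t) = 28·cos(2·t) 1-mal integrieren. Mit ∫a(t)dt und Anwendung von v(0) = 0, finden wir v(t) = 14·sin(2·t). Aus der Gleichung für die Geschwindigkeit v(t) = 14·sin(2·t), setzen wir t = -pi/2 ein und erhalten v = 0.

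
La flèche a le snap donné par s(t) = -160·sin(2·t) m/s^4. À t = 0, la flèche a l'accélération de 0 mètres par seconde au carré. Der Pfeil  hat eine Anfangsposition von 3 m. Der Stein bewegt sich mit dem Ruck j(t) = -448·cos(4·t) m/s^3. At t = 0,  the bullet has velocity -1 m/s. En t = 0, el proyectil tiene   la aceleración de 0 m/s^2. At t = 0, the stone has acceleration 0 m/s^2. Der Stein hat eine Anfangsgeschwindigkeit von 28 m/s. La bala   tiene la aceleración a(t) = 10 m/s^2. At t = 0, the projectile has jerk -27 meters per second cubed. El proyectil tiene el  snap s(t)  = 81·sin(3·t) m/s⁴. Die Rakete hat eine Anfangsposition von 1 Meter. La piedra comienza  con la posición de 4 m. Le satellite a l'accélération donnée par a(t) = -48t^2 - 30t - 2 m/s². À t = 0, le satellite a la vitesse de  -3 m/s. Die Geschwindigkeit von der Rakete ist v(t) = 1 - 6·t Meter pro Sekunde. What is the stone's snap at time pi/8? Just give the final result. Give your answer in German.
Der Snap bei t = pi/8 ist s = 1792.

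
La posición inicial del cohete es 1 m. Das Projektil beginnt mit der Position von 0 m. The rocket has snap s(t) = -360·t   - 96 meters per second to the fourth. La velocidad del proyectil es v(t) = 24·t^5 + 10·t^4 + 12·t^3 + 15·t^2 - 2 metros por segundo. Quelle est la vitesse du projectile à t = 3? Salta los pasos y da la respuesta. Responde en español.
En t = 3, v = 7099.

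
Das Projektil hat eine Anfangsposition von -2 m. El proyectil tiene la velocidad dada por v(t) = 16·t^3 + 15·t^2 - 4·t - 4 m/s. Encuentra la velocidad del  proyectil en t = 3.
De la ecuación de la velocidad v(t) = 16·t^3 + 15·t^2 - 4·t - 4, sustituimos t = 3 para obtener v = 551.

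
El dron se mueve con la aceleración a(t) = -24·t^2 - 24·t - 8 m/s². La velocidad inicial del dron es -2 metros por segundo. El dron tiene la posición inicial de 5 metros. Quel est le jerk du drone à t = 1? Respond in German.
Um dies zu lösen, müssen wir 1 Ableitung unserer Gleichung für die Beschleunigung a(t) = -24·t^2 - 24·t - 8 nehmen. Durch Ableiten von der Beschleunigung erhalten wir den Ruck: j(t) = -48·t - 24. Mit j(t) = -48·t - 24 und Einsetzen von t = 1, finden wir j = -72.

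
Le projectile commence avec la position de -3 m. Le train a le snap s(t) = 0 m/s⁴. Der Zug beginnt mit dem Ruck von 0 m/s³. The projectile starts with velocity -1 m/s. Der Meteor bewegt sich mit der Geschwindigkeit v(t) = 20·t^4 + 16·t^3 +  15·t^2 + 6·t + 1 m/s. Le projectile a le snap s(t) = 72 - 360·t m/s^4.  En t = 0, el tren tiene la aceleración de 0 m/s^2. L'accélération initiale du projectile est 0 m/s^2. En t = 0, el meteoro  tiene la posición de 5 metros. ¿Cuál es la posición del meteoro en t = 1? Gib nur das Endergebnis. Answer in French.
La position à t = 1 est x = 22.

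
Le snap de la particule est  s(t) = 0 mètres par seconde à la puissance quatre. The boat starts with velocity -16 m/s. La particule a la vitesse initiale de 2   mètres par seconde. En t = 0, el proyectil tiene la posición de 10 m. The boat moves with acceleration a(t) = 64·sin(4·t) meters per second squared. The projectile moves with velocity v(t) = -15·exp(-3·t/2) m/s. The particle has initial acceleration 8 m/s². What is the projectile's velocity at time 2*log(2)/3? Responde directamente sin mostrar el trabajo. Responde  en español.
La respuesta es -15/2.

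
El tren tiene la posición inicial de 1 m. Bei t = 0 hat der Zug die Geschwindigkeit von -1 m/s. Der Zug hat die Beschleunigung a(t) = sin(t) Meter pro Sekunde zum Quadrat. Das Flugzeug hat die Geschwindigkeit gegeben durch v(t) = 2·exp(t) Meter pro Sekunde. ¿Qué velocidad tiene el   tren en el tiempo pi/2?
Debemos encontrar la integral de nuestra ecuación de la aceleración a(t) = sin(t) 1 vez. La antiderivada de la aceleración es la velocidad. Usando v(0) = -1, obtenemos v(t) = -cos(t). De la ecuación de la velocidad v(t) = -cos(t), sustituimos t = pi/2 para obtener v = 0.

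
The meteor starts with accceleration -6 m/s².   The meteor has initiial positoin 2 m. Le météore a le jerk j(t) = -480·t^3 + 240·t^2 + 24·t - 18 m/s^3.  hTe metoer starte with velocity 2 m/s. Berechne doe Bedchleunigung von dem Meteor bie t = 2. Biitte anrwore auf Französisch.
Nous devons trouver l'intégrale de notre équation du jerk j(t) = -480·t^3 + 240·t^2 + 24·t - 18 1 fois. La primitive du jerk est l'accélération. En utilisant a(0) = -6, nous obtenons a(t) = -120·t^4 + 80·t^3 + 12·t^2 - 18·t - 6. Nous avons l'accélération a(t) = -120·t^4 + 80·t^3 + 12·t^2 - 18·t - 6. En substituant t = 2: a(2) = -1274.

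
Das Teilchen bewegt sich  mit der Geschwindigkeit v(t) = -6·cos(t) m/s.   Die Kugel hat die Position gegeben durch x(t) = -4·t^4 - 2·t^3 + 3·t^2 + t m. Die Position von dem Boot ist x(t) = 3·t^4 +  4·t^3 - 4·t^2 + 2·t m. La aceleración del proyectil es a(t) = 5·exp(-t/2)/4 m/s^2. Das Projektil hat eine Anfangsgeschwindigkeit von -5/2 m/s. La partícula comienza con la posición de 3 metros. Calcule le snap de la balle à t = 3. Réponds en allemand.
Wir müssen unsere Gleichung für die Position x(t) = -4·t^4 - 2·t^3 + 3·t^2 + t 4-mal ableiten. Mit d/dt von x(t) finden wir v(t) = -16·t^3 - 6·t^2 + 6·t + 1. Die Ableitung von der Geschwindigkeit ergibt die Beschleunigung: a(t) = -48·t^2 - 12·t + 6. Die Ableitung von der Beschleunigung ergibt den Ruck: j(t) = -96·t - 12. Die Ableitung von dem Ruck ergibt den Snap: s(t) = -96. Wir haben den Snap s(t) = -96. Durch Einsetzen von t = 3: s(3) = -96.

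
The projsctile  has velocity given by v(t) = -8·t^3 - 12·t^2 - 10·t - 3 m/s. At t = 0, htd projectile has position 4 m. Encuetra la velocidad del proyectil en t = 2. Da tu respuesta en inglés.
From the given velocity equation v(t) = -8·t^3 - 12·t^2 - 10·t - 3, we substitute t = 2 to get v = -135.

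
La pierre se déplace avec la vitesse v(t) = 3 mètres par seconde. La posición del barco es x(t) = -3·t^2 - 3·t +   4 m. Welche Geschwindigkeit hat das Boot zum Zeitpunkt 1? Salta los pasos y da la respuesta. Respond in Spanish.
La velocidad en t = 1 es v = -9.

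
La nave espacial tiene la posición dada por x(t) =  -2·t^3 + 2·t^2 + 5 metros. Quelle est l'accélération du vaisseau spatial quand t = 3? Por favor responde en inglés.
To solve this, we need to take 2 derivatives of our position equation x(t) = -2·t^3 + 2·t^2 + 5. The derivative of position gives velocity: v(t) = -6·t^2 + 4·t. Differentiating velocity, we get acceleration: a(t) = 4 - 12·t. We have acceleration a(t) = 4 - 12·t. Substituting t = 3: a(3) = -32.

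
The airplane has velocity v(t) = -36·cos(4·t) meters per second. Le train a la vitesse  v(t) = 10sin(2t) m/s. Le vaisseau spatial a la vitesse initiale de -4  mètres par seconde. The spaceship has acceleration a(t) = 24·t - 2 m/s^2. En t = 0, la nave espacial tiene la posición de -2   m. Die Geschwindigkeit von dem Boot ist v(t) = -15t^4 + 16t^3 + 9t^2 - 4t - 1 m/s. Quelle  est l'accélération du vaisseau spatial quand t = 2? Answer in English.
From the given acceleration equation a(t) = 24·t - 2, we substitute t = 2 to get a = 46.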